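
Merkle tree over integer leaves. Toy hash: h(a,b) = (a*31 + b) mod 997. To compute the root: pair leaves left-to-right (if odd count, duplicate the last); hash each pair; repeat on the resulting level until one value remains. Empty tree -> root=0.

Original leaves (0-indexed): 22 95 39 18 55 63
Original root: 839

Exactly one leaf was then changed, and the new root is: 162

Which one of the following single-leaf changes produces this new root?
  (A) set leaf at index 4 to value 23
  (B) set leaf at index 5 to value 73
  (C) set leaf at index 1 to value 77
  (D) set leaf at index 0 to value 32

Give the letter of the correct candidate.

Original leaves: [22, 95, 39, 18, 55, 63]
Target new root: 162
Try each candidate change and compute the resulting root:
Candidate A: set leaf[4] = 23 -> leaves = [22, 95, 39, 18, 23, 63]
  L0: [22, 95, 39, 18, 23, 63]
  L1: h(22,95)=(22*31+95)%997=777 h(39,18)=(39*31+18)%997=230 h(23,63)=(23*31+63)%997=776 -> [777, 230, 776]
  L2: h(777,230)=(777*31+230)%997=389 h(776,776)=(776*31+776)%997=904 -> [389, 904]
  L3: h(389,904)=(389*31+904)%997=2 -> [2]
  root = 2 != target 162
Candidate B: set leaf[5] = 73 -> leaves = [22, 95, 39, 18, 55, 73]
  L0: [22, 95, 39, 18, 55, 73]
  L1: h(22,95)=(22*31+95)%997=777 h(39,18)=(39*31+18)%997=230 h(55,73)=(55*31+73)%997=781 -> [777, 230, 781]
  L2: h(777,230)=(777*31+230)%997=389 h(781,781)=(781*31+781)%997=67 -> [389, 67]
  L3: h(389,67)=(389*31+67)%997=162 -> [162]
  root = 162 == target 162  ** MATCH **
Candidate C: set leaf[1] = 77 -> leaves = [22, 77, 39, 18, 55, 63]
  L0: [22, 77, 39, 18, 55, 63]
  L1: h(22,77)=(22*31+77)%997=759 h(39,18)=(39*31+18)%997=230 h(55,63)=(55*31+63)%997=771 -> [759, 230, 771]
  L2: h(759,230)=(759*31+230)%997=828 h(771,771)=(771*31+771)%997=744 -> [828, 744]
  L3: h(828,744)=(828*31+744)%997=490 -> [490]
  root = 490 != target 162
Candidate D: set leaf[0] = 32 -> leaves = [32, 95, 39, 18, 55, 63]
  L0: [32, 95, 39, 18, 55, 63]
  L1: h(32,95)=(32*31+95)%997=90 h(39,18)=(39*31+18)%997=230 h(55,63)=(55*31+63)%997=771 -> [90, 230, 771]
  L2: h(90,230)=(90*31+230)%997=29 h(771,771)=(771*31+771)%997=744 -> [29, 744]
  L3: h(29,744)=(29*31+744)%997=646 -> [646]
  root = 646 != target 162
Candidate B produces the target root.

Answer: B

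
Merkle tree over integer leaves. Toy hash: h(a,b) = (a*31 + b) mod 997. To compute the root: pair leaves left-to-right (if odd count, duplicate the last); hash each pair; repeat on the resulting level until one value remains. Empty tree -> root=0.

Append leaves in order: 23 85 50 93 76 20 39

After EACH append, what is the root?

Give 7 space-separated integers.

After append 23 (leaves=[23]):
  L0: [23]
  root=23
After append 85 (leaves=[23, 85]):
  L0: [23, 85]
  L1: h(23,85)=(23*31+85)%997=798 -> [798]
  root=798
After append 50 (leaves=[23, 85, 50]):
  L0: [23, 85, 50]
  L1: h(23,85)=(23*31+85)%997=798 h(50,50)=(50*31+50)%997=603 -> [798, 603]
  L2: h(798,603)=(798*31+603)%997=416 -> [416]
  root=416
After append 93 (leaves=[23, 85, 50, 93]):
  L0: [23, 85, 50, 93]
  L1: h(23,85)=(23*31+85)%997=798 h(50,93)=(50*31+93)%997=646 -> [798, 646]
  L2: h(798,646)=(798*31+646)%997=459 -> [459]
  root=459
After append 76 (leaves=[23, 85, 50, 93, 76]):
  L0: [23, 85, 50, 93, 76]
  L1: h(23,85)=(23*31+85)%997=798 h(50,93)=(50*31+93)%997=646 h(76,76)=(76*31+76)%997=438 -> [798, 646, 438]
  L2: h(798,646)=(798*31+646)%997=459 h(438,438)=(438*31+438)%997=58 -> [459, 58]
  L3: h(459,58)=(459*31+58)%997=329 -> [329]
  root=329
After append 20 (leaves=[23, 85, 50, 93, 76, 20]):
  L0: [23, 85, 50, 93, 76, 20]
  L1: h(23,85)=(23*31+85)%997=798 h(50,93)=(50*31+93)%997=646 h(76,20)=(76*31+20)%997=382 -> [798, 646, 382]
  L2: h(798,646)=(798*31+646)%997=459 h(382,382)=(382*31+382)%997=260 -> [459, 260]
  L3: h(459,260)=(459*31+260)%997=531 -> [531]
  root=531
After append 39 (leaves=[23, 85, 50, 93, 76, 20, 39]):
  L0: [23, 85, 50, 93, 76, 20, 39]
  L1: h(23,85)=(23*31+85)%997=798 h(50,93)=(50*31+93)%997=646 h(76,20)=(76*31+20)%997=382 h(39,39)=(39*31+39)%997=251 -> [798, 646, 382, 251]
  L2: h(798,646)=(798*31+646)%997=459 h(382,251)=(382*31+251)%997=129 -> [459, 129]
  L3: h(459,129)=(459*31+129)%997=400 -> [400]
  root=400

Answer: 23 798 416 459 329 531 400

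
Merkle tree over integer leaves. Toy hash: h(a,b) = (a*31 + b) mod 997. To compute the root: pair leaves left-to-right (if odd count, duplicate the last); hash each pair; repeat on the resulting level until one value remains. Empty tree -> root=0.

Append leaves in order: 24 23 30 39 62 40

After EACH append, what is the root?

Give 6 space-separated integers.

After append 24 (leaves=[24]):
  L0: [24]
  root=24
After append 23 (leaves=[24, 23]):
  L0: [24, 23]
  L1: h(24,23)=(24*31+23)%997=767 -> [767]
  root=767
After append 30 (leaves=[24, 23, 30]):
  L0: [24, 23, 30]
  L1: h(24,23)=(24*31+23)%997=767 h(30,30)=(30*31+30)%997=960 -> [767, 960]
  L2: h(767,960)=(767*31+960)%997=809 -> [809]
  root=809
After append 39 (leaves=[24, 23, 30, 39]):
  L0: [24, 23, 30, 39]
  L1: h(24,23)=(24*31+23)%997=767 h(30,39)=(30*31+39)%997=969 -> [767, 969]
  L2: h(767,969)=(767*31+969)%997=818 -> [818]
  root=818
After append 62 (leaves=[24, 23, 30, 39, 62]):
  L0: [24, 23, 30, 39, 62]
  L1: h(24,23)=(24*31+23)%997=767 h(30,39)=(30*31+39)%997=969 h(62,62)=(62*31+62)%997=987 -> [767, 969, 987]
  L2: h(767,969)=(767*31+969)%997=818 h(987,987)=(987*31+987)%997=677 -> [818, 677]
  L3: h(818,677)=(818*31+677)%997=113 -> [113]
  root=113
After append 40 (leaves=[24, 23, 30, 39, 62, 40]):
  L0: [24, 23, 30, 39, 62, 40]
  L1: h(24,23)=(24*31+23)%997=767 h(30,39)=(30*31+39)%997=969 h(62,40)=(62*31+40)%997=965 -> [767, 969, 965]
  L2: h(767,969)=(767*31+969)%997=818 h(965,965)=(965*31+965)%997=970 -> [818, 970]
  L3: h(818,970)=(818*31+970)%997=406 -> [406]
  root=406

Answer: 24 767 809 818 113 406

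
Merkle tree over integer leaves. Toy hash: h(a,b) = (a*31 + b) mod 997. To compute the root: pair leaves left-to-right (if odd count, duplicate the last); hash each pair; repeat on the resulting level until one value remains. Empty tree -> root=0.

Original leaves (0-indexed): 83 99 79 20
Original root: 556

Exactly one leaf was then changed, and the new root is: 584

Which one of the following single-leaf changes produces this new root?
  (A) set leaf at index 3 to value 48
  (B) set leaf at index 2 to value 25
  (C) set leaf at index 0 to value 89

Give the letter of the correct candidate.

Original leaves: [83, 99, 79, 20]
Target new root: 584
Try each candidate change and compute the resulting root:
Candidate A: set leaf[3] = 48 -> leaves = [83, 99, 79, 48]
  L0: [83, 99, 79, 48]
  L1: h(83,99)=(83*31+99)%997=678 h(79,48)=(79*31+48)%997=503 -> [678, 503]
  L2: h(678,503)=(678*31+503)%997=584 -> [584]
  root = 584 == target 584  ** MATCH **
Candidate B: set leaf[2] = 25 -> leaves = [83, 99, 25, 20]
  L0: [83, 99, 25, 20]
  L1: h(83,99)=(83*31+99)%997=678 h(25,20)=(25*31+20)%997=795 -> [678, 795]
  L2: h(678,795)=(678*31+795)%997=876 -> [876]
  root = 876 != target 584
Candidate C: set leaf[0] = 89 -> leaves = [89, 99, 79, 20]
  L0: [89, 99, 79, 20]
  L1: h(89,99)=(89*31+99)%997=864 h(79,20)=(79*31+20)%997=475 -> [864, 475]
  L2: h(864,475)=(864*31+475)%997=340 -> [340]
  root = 340 != target 584
Candidate A produces the target root.

Answer: A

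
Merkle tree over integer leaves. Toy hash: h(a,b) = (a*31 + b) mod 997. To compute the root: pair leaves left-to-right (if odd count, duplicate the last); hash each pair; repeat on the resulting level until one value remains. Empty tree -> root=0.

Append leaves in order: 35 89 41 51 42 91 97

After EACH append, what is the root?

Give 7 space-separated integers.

Answer: 35 177 817 827 849 423 140

Derivation:
After append 35 (leaves=[35]):
  L0: [35]
  root=35
After append 89 (leaves=[35, 89]):
  L0: [35, 89]
  L1: h(35,89)=(35*31+89)%997=177 -> [177]
  root=177
After append 41 (leaves=[35, 89, 41]):
  L0: [35, 89, 41]
  L1: h(35,89)=(35*31+89)%997=177 h(41,41)=(41*31+41)%997=315 -> [177, 315]
  L2: h(177,315)=(177*31+315)%997=817 -> [817]
  root=817
After append 51 (leaves=[35, 89, 41, 51]):
  L0: [35, 89, 41, 51]
  L1: h(35,89)=(35*31+89)%997=177 h(41,51)=(41*31+51)%997=325 -> [177, 325]
  L2: h(177,325)=(177*31+325)%997=827 -> [827]
  root=827
After append 42 (leaves=[35, 89, 41, 51, 42]):
  L0: [35, 89, 41, 51, 42]
  L1: h(35,89)=(35*31+89)%997=177 h(41,51)=(41*31+51)%997=325 h(42,42)=(42*31+42)%997=347 -> [177, 325, 347]
  L2: h(177,325)=(177*31+325)%997=827 h(347,347)=(347*31+347)%997=137 -> [827, 137]
  L3: h(827,137)=(827*31+137)%997=849 -> [849]
  root=849
After append 91 (leaves=[35, 89, 41, 51, 42, 91]):
  L0: [35, 89, 41, 51, 42, 91]
  L1: h(35,89)=(35*31+89)%997=177 h(41,51)=(41*31+51)%997=325 h(42,91)=(42*31+91)%997=396 -> [177, 325, 396]
  L2: h(177,325)=(177*31+325)%997=827 h(396,396)=(396*31+396)%997=708 -> [827, 708]
  L3: h(827,708)=(827*31+708)%997=423 -> [423]
  root=423
After append 97 (leaves=[35, 89, 41, 51, 42, 91, 97]):
  L0: [35, 89, 41, 51, 42, 91, 97]
  L1: h(35,89)=(35*31+89)%997=177 h(41,51)=(41*31+51)%997=325 h(42,91)=(42*31+91)%997=396 h(97,97)=(97*31+97)%997=113 -> [177, 325, 396, 113]
  L2: h(177,325)=(177*31+325)%997=827 h(396,113)=(396*31+113)%997=425 -> [827, 425]
  L3: h(827,425)=(827*31+425)%997=140 -> [140]
  root=140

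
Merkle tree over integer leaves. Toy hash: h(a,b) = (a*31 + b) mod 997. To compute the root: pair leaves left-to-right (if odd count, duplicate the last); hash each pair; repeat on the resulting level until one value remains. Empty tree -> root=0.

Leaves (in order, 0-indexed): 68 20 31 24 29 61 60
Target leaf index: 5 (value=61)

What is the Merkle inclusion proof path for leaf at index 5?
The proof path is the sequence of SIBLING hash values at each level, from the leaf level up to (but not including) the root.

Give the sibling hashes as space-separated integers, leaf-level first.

L0 (leaves): [68, 20, 31, 24, 29, 61, 60], target index=5
L1: h(68,20)=(68*31+20)%997=134 [pair 0] h(31,24)=(31*31+24)%997=985 [pair 1] h(29,61)=(29*31+61)%997=960 [pair 2] h(60,60)=(60*31+60)%997=923 [pair 3] -> [134, 985, 960, 923]
  Sibling for proof at L0: 29
L2: h(134,985)=(134*31+985)%997=154 [pair 0] h(960,923)=(960*31+923)%997=773 [pair 1] -> [154, 773]
  Sibling for proof at L1: 923
L3: h(154,773)=(154*31+773)%997=562 [pair 0] -> [562]
  Sibling for proof at L2: 154
Root: 562
Proof path (sibling hashes from leaf to root): [29, 923, 154]

Answer: 29 923 154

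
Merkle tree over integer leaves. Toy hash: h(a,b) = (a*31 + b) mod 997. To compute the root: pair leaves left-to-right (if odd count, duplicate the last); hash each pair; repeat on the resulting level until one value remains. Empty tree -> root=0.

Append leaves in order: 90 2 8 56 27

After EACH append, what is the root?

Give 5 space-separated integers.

Answer: 90 798 69 117 368

Derivation:
After append 90 (leaves=[90]):
  L0: [90]
  root=90
After append 2 (leaves=[90, 2]):
  L0: [90, 2]
  L1: h(90,2)=(90*31+2)%997=798 -> [798]
  root=798
After append 8 (leaves=[90, 2, 8]):
  L0: [90, 2, 8]
  L1: h(90,2)=(90*31+2)%997=798 h(8,8)=(8*31+8)%997=256 -> [798, 256]
  L2: h(798,256)=(798*31+256)%997=69 -> [69]
  root=69
After append 56 (leaves=[90, 2, 8, 56]):
  L0: [90, 2, 8, 56]
  L1: h(90,2)=(90*31+2)%997=798 h(8,56)=(8*31+56)%997=304 -> [798, 304]
  L2: h(798,304)=(798*31+304)%997=117 -> [117]
  root=117
After append 27 (leaves=[90, 2, 8, 56, 27]):
  L0: [90, 2, 8, 56, 27]
  L1: h(90,2)=(90*31+2)%997=798 h(8,56)=(8*31+56)%997=304 h(27,27)=(27*31+27)%997=864 -> [798, 304, 864]
  L2: h(798,304)=(798*31+304)%997=117 h(864,864)=(864*31+864)%997=729 -> [117, 729]
  L3: h(117,729)=(117*31+729)%997=368 -> [368]
  root=368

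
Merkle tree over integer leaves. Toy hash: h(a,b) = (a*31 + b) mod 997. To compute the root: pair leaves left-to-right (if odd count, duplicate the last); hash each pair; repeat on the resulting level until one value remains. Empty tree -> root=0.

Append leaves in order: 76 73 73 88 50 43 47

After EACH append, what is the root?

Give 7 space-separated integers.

After append 76 (leaves=[76]):
  L0: [76]
  root=76
After append 73 (leaves=[76, 73]):
  L0: [76, 73]
  L1: h(76,73)=(76*31+73)%997=435 -> [435]
  root=435
After append 73 (leaves=[76, 73, 73]):
  L0: [76, 73, 73]
  L1: h(76,73)=(76*31+73)%997=435 h(73,73)=(73*31+73)%997=342 -> [435, 342]
  L2: h(435,342)=(435*31+342)%997=866 -> [866]
  root=866
After append 88 (leaves=[76, 73, 73, 88]):
  L0: [76, 73, 73, 88]
  L1: h(76,73)=(76*31+73)%997=435 h(73,88)=(73*31+88)%997=357 -> [435, 357]
  L2: h(435,357)=(435*31+357)%997=881 -> [881]
  root=881
After append 50 (leaves=[76, 73, 73, 88, 50]):
  L0: [76, 73, 73, 88, 50]
  L1: h(76,73)=(76*31+73)%997=435 h(73,88)=(73*31+88)%997=357 h(50,50)=(50*31+50)%997=603 -> [435, 357, 603]
  L2: h(435,357)=(435*31+357)%997=881 h(603,603)=(603*31+603)%997=353 -> [881, 353]
  L3: h(881,353)=(881*31+353)%997=745 -> [745]
  root=745
After append 43 (leaves=[76, 73, 73, 88, 50, 43]):
  L0: [76, 73, 73, 88, 50, 43]
  L1: h(76,73)=(76*31+73)%997=435 h(73,88)=(73*31+88)%997=357 h(50,43)=(50*31+43)%997=596 -> [435, 357, 596]
  L2: h(435,357)=(435*31+357)%997=881 h(596,596)=(596*31+596)%997=129 -> [881, 129]
  L3: h(881,129)=(881*31+129)%997=521 -> [521]
  root=521
After append 47 (leaves=[76, 73, 73, 88, 50, 43, 47]):
  L0: [76, 73, 73, 88, 50, 43, 47]
  L1: h(76,73)=(76*31+73)%997=435 h(73,88)=(73*31+88)%997=357 h(50,43)=(50*31+43)%997=596 h(47,47)=(47*31+47)%997=507 -> [435, 357, 596, 507]
  L2: h(435,357)=(435*31+357)%997=881 h(596,507)=(596*31+507)%997=40 -> [881, 40]
  L3: h(881,40)=(881*31+40)%997=432 -> [432]
  root=432

Answer: 76 435 866 881 745 521 432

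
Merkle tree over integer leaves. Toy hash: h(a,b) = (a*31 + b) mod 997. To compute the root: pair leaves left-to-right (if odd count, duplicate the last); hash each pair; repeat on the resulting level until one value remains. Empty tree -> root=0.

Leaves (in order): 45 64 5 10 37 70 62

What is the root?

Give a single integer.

L0: [45, 64, 5, 10, 37, 70, 62]
L1: h(45,64)=(45*31+64)%997=462 h(5,10)=(5*31+10)%997=165 h(37,70)=(37*31+70)%997=220 h(62,62)=(62*31+62)%997=987 -> [462, 165, 220, 987]
L2: h(462,165)=(462*31+165)%997=529 h(220,987)=(220*31+987)%997=828 -> [529, 828]
L3: h(529,828)=(529*31+828)%997=278 -> [278]

Answer: 278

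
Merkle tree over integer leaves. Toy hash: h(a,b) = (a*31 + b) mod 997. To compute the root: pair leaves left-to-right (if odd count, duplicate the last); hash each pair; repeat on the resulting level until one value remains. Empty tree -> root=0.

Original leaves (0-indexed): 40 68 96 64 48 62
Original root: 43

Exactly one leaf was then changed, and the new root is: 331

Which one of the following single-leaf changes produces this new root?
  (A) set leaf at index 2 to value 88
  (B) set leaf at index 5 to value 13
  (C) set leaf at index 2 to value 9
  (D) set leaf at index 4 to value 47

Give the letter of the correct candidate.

Answer: A

Derivation:
Original leaves: [40, 68, 96, 64, 48, 62]
Target new root: 331
Try each candidate change and compute the resulting root:
Candidate A: set leaf[2] = 88 -> leaves = [40, 68, 88, 64, 48, 62]
  L0: [40, 68, 88, 64, 48, 62]
  L1: h(40,68)=(40*31+68)%997=311 h(88,64)=(88*31+64)%997=798 h(48,62)=(48*31+62)%997=553 -> [311, 798, 553]
  L2: h(311,798)=(311*31+798)%997=469 h(553,553)=(553*31+553)%997=747 -> [469, 747]
  L3: h(469,747)=(469*31+747)%997=331 -> [331]
  root = 331 == target 331  ** MATCH **
Candidate B: set leaf[5] = 13 -> leaves = [40, 68, 96, 64, 48, 13]
  L0: [40, 68, 96, 64, 48, 13]
  L1: h(40,68)=(40*31+68)%997=311 h(96,64)=(96*31+64)%997=49 h(48,13)=(48*31+13)%997=504 -> [311, 49, 504]
  L2: h(311,49)=(311*31+49)%997=717 h(504,504)=(504*31+504)%997=176 -> [717, 176]
  L3: h(717,176)=(717*31+176)%997=469 -> [469]
  root = 469 != target 331
Candidate C: set leaf[2] = 9 -> leaves = [40, 68, 9, 64, 48, 62]
  L0: [40, 68, 9, 64, 48, 62]
  L1: h(40,68)=(40*31+68)%997=311 h(9,64)=(9*31+64)%997=343 h(48,62)=(48*31+62)%997=553 -> [311, 343, 553]
  L2: h(311,343)=(311*31+343)%997=14 h(553,553)=(553*31+553)%997=747 -> [14, 747]
  L3: h(14,747)=(14*31+747)%997=184 -> [184]
  root = 184 != target 331
Candidate D: set leaf[4] = 47 -> leaves = [40, 68, 96, 64, 47, 62]
  L0: [40, 68, 96, 64, 47, 62]
  L1: h(40,68)=(40*31+68)%997=311 h(96,64)=(96*31+64)%997=49 h(47,62)=(47*31+62)%997=522 -> [311, 49, 522]
  L2: h(311,49)=(311*31+49)%997=717 h(522,522)=(522*31+522)%997=752 -> [717, 752]
  L3: h(717,752)=(717*31+752)%997=48 -> [48]
  root = 48 != target 331
Candidate A produces the target root.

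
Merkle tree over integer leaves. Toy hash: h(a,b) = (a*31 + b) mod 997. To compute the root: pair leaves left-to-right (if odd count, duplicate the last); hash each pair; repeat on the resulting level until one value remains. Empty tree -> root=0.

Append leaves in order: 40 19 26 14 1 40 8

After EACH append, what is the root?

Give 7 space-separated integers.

After append 40 (leaves=[40]):
  L0: [40]
  root=40
After append 19 (leaves=[40, 19]):
  L0: [40, 19]
  L1: h(40,19)=(40*31+19)%997=262 -> [262]
  root=262
After append 26 (leaves=[40, 19, 26]):
  L0: [40, 19, 26]
  L1: h(40,19)=(40*31+19)%997=262 h(26,26)=(26*31+26)%997=832 -> [262, 832]
  L2: h(262,832)=(262*31+832)%997=978 -> [978]
  root=978
After append 14 (leaves=[40, 19, 26, 14]):
  L0: [40, 19, 26, 14]
  L1: h(40,19)=(40*31+19)%997=262 h(26,14)=(26*31+14)%997=820 -> [262, 820]
  L2: h(262,820)=(262*31+820)%997=966 -> [966]
  root=966
After append 1 (leaves=[40, 19, 26, 14, 1]):
  L0: [40, 19, 26, 14, 1]
  L1: h(40,19)=(40*31+19)%997=262 h(26,14)=(26*31+14)%997=820 h(1,1)=(1*31+1)%997=32 -> [262, 820, 32]
  L2: h(262,820)=(262*31+820)%997=966 h(32,32)=(32*31+32)%997=27 -> [966, 27]
  L3: h(966,27)=(966*31+27)%997=63 -> [63]
  root=63
After append 40 (leaves=[40, 19, 26, 14, 1, 40]):
  L0: [40, 19, 26, 14, 1, 40]
  L1: h(40,19)=(40*31+19)%997=262 h(26,14)=(26*31+14)%997=820 h(1,40)=(1*31+40)%997=71 -> [262, 820, 71]
  L2: h(262,820)=(262*31+820)%997=966 h(71,71)=(71*31+71)%997=278 -> [966, 278]
  L3: h(966,278)=(966*31+278)%997=314 -> [314]
  root=314
After append 8 (leaves=[40, 19, 26, 14, 1, 40, 8]):
  L0: [40, 19, 26, 14, 1, 40, 8]
  L1: h(40,19)=(40*31+19)%997=262 h(26,14)=(26*31+14)%997=820 h(1,40)=(1*31+40)%997=71 h(8,8)=(8*31+8)%997=256 -> [262, 820, 71, 256]
  L2: h(262,820)=(262*31+820)%997=966 h(71,256)=(71*31+256)%997=463 -> [966, 463]
  L3: h(966,463)=(966*31+463)%997=499 -> [499]
  root=499

Answer: 40 262 978 966 63 314 499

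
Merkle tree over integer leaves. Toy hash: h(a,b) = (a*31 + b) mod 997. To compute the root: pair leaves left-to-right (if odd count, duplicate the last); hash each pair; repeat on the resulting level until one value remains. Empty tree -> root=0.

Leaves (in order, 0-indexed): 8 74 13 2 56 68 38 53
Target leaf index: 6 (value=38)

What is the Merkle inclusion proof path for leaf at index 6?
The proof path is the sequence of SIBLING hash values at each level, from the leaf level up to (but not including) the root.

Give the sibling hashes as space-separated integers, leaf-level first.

Answer: 53 807 417

Derivation:
L0 (leaves): [8, 74, 13, 2, 56, 68, 38, 53], target index=6
L1: h(8,74)=(8*31+74)%997=322 [pair 0] h(13,2)=(13*31+2)%997=405 [pair 1] h(56,68)=(56*31+68)%997=807 [pair 2] h(38,53)=(38*31+53)%997=234 [pair 3] -> [322, 405, 807, 234]
  Sibling for proof at L0: 53
L2: h(322,405)=(322*31+405)%997=417 [pair 0] h(807,234)=(807*31+234)%997=326 [pair 1] -> [417, 326]
  Sibling for proof at L1: 807
L3: h(417,326)=(417*31+326)%997=292 [pair 0] -> [292]
  Sibling for proof at L2: 417
Root: 292
Proof path (sibling hashes from leaf to root): [53, 807, 417]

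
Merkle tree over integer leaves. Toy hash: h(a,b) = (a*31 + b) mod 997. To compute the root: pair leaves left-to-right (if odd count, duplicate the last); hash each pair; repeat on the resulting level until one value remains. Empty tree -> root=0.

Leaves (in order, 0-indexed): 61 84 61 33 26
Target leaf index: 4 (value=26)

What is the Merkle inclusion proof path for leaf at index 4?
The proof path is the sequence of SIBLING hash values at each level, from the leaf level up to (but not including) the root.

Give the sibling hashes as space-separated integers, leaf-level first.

L0 (leaves): [61, 84, 61, 33, 26], target index=4
L1: h(61,84)=(61*31+84)%997=978 [pair 0] h(61,33)=(61*31+33)%997=927 [pair 1] h(26,26)=(26*31+26)%997=832 [pair 2] -> [978, 927, 832]
  Sibling for proof at L0: 26
L2: h(978,927)=(978*31+927)%997=338 [pair 0] h(832,832)=(832*31+832)%997=702 [pair 1] -> [338, 702]
  Sibling for proof at L1: 832
L3: h(338,702)=(338*31+702)%997=213 [pair 0] -> [213]
  Sibling for proof at L2: 338
Root: 213
Proof path (sibling hashes from leaf to root): [26, 832, 338]

Answer: 26 832 338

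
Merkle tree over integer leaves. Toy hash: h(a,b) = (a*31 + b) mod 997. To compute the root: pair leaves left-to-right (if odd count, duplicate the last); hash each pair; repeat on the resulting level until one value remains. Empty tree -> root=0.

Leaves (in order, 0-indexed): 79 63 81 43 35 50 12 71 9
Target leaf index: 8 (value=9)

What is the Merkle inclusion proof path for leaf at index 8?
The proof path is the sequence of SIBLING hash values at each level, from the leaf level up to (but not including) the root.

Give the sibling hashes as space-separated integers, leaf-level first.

L0 (leaves): [79, 63, 81, 43, 35, 50, 12, 71, 9], target index=8
L1: h(79,63)=(79*31+63)%997=518 [pair 0] h(81,43)=(81*31+43)%997=560 [pair 1] h(35,50)=(35*31+50)%997=138 [pair 2] h(12,71)=(12*31+71)%997=443 [pair 3] h(9,9)=(9*31+9)%997=288 [pair 4] -> [518, 560, 138, 443, 288]
  Sibling for proof at L0: 9
L2: h(518,560)=(518*31+560)%997=666 [pair 0] h(138,443)=(138*31+443)%997=733 [pair 1] h(288,288)=(288*31+288)%997=243 [pair 2] -> [666, 733, 243]
  Sibling for proof at L1: 288
L3: h(666,733)=(666*31+733)%997=442 [pair 0] h(243,243)=(243*31+243)%997=797 [pair 1] -> [442, 797]
  Sibling for proof at L2: 243
L4: h(442,797)=(442*31+797)%997=541 [pair 0] -> [541]
  Sibling for proof at L3: 442
Root: 541
Proof path (sibling hashes from leaf to root): [9, 288, 243, 442]

Answer: 9 288 243 442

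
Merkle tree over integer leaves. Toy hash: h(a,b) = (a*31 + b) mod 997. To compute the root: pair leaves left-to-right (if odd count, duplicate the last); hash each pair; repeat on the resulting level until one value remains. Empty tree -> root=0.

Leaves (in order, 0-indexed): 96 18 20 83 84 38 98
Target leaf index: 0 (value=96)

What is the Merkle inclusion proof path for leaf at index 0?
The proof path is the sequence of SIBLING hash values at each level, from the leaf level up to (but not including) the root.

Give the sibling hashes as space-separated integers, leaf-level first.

L0 (leaves): [96, 18, 20, 83, 84, 38, 98], target index=0
L1: h(96,18)=(96*31+18)%997=3 [pair 0] h(20,83)=(20*31+83)%997=703 [pair 1] h(84,38)=(84*31+38)%997=648 [pair 2] h(98,98)=(98*31+98)%997=145 [pair 3] -> [3, 703, 648, 145]
  Sibling for proof at L0: 18
L2: h(3,703)=(3*31+703)%997=796 [pair 0] h(648,145)=(648*31+145)%997=293 [pair 1] -> [796, 293]
  Sibling for proof at L1: 703
L3: h(796,293)=(796*31+293)%997=44 [pair 0] -> [44]
  Sibling for proof at L2: 293
Root: 44
Proof path (sibling hashes from leaf to root): [18, 703, 293]

Answer: 18 703 293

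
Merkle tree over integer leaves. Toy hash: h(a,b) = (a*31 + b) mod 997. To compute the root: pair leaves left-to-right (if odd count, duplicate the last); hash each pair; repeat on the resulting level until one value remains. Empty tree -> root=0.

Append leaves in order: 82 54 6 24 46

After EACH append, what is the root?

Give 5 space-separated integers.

After append 82 (leaves=[82]):
  L0: [82]
  root=82
After append 54 (leaves=[82, 54]):
  L0: [82, 54]
  L1: h(82,54)=(82*31+54)%997=602 -> [602]
  root=602
After append 6 (leaves=[82, 54, 6]):
  L0: [82, 54, 6]
  L1: h(82,54)=(82*31+54)%997=602 h(6,6)=(6*31+6)%997=192 -> [602, 192]
  L2: h(602,192)=(602*31+192)%997=908 -> [908]
  root=908
After append 24 (leaves=[82, 54, 6, 24]):
  L0: [82, 54, 6, 24]
  L1: h(82,54)=(82*31+54)%997=602 h(6,24)=(6*31+24)%997=210 -> [602, 210]
  L2: h(602,210)=(602*31+210)%997=926 -> [926]
  root=926
After append 46 (leaves=[82, 54, 6, 24, 46]):
  L0: [82, 54, 6, 24, 46]
  L1: h(82,54)=(82*31+54)%997=602 h(6,24)=(6*31+24)%997=210 h(46,46)=(46*31+46)%997=475 -> [602, 210, 475]
  L2: h(602,210)=(602*31+210)%997=926 h(475,475)=(475*31+475)%997=245 -> [926, 245]
  L3: h(926,245)=(926*31+245)%997=38 -> [38]
  root=38

Answer: 82 602 908 926 38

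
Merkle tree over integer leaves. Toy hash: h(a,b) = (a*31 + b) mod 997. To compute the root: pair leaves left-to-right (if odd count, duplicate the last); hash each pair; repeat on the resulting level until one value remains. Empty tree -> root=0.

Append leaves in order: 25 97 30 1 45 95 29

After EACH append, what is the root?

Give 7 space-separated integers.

After append 25 (leaves=[25]):
  L0: [25]
  root=25
After append 97 (leaves=[25, 97]):
  L0: [25, 97]
  L1: h(25,97)=(25*31+97)%997=872 -> [872]
  root=872
After append 30 (leaves=[25, 97, 30]):
  L0: [25, 97, 30]
  L1: h(25,97)=(25*31+97)%997=872 h(30,30)=(30*31+30)%997=960 -> [872, 960]
  L2: h(872,960)=(872*31+960)%997=76 -> [76]
  root=76
After append 1 (leaves=[25, 97, 30, 1]):
  L0: [25, 97, 30, 1]
  L1: h(25,97)=(25*31+97)%997=872 h(30,1)=(30*31+1)%997=931 -> [872, 931]
  L2: h(872,931)=(872*31+931)%997=47 -> [47]
  root=47
After append 45 (leaves=[25, 97, 30, 1, 45]):
  L0: [25, 97, 30, 1, 45]
  L1: h(25,97)=(25*31+97)%997=872 h(30,1)=(30*31+1)%997=931 h(45,45)=(45*31+45)%997=443 -> [872, 931, 443]
  L2: h(872,931)=(872*31+931)%997=47 h(443,443)=(443*31+443)%997=218 -> [47, 218]
  L3: h(47,218)=(47*31+218)%997=678 -> [678]
  root=678
After append 95 (leaves=[25, 97, 30, 1, 45, 95]):
  L0: [25, 97, 30, 1, 45, 95]
  L1: h(25,97)=(25*31+97)%997=872 h(30,1)=(30*31+1)%997=931 h(45,95)=(45*31+95)%997=493 -> [872, 931, 493]
  L2: h(872,931)=(872*31+931)%997=47 h(493,493)=(493*31+493)%997=821 -> [47, 821]
  L3: h(47,821)=(47*31+821)%997=284 -> [284]
  root=284
After append 29 (leaves=[25, 97, 30, 1, 45, 95, 29]):
  L0: [25, 97, 30, 1, 45, 95, 29]
  L1: h(25,97)=(25*31+97)%997=872 h(30,1)=(30*31+1)%997=931 h(45,95)=(45*31+95)%997=493 h(29,29)=(29*31+29)%997=928 -> [872, 931, 493, 928]
  L2: h(872,931)=(872*31+931)%997=47 h(493,928)=(493*31+928)%997=259 -> [47, 259]
  L3: h(47,259)=(47*31+259)%997=719 -> [719]
  root=719

Answer: 25 872 76 47 678 284 719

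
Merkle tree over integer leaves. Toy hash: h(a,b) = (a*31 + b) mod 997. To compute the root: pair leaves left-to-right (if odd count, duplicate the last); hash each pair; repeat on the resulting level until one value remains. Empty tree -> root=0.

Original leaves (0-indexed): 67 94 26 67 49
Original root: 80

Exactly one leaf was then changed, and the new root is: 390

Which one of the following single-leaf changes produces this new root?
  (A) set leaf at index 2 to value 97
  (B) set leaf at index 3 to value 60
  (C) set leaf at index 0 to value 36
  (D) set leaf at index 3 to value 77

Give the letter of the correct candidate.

Original leaves: [67, 94, 26, 67, 49]
Target new root: 390
Try each candidate change and compute the resulting root:
Candidate A: set leaf[2] = 97 -> leaves = [67, 94, 97, 67, 49]
  L0: [67, 94, 97, 67, 49]
  L1: h(67,94)=(67*31+94)%997=177 h(97,67)=(97*31+67)%997=83 h(49,49)=(49*31+49)%997=571 -> [177, 83, 571]
  L2: h(177,83)=(177*31+83)%997=585 h(571,571)=(571*31+571)%997=326 -> [585, 326]
  L3: h(585,326)=(585*31+326)%997=515 -> [515]
  root = 515 != target 390
Candidate B: set leaf[3] = 60 -> leaves = [67, 94, 26, 60, 49]
  L0: [67, 94, 26, 60, 49]
  L1: h(67,94)=(67*31+94)%997=177 h(26,60)=(26*31+60)%997=866 h(49,49)=(49*31+49)%997=571 -> [177, 866, 571]
  L2: h(177,866)=(177*31+866)%997=371 h(571,571)=(571*31+571)%997=326 -> [371, 326]
  L3: h(371,326)=(371*31+326)%997=860 -> [860]
  root = 860 != target 390
Candidate C: set leaf[0] = 36 -> leaves = [36, 94, 26, 67, 49]
  L0: [36, 94, 26, 67, 49]
  L1: h(36,94)=(36*31+94)%997=213 h(26,67)=(26*31+67)%997=873 h(49,49)=(49*31+49)%997=571 -> [213, 873, 571]
  L2: h(213,873)=(213*31+873)%997=497 h(571,571)=(571*31+571)%997=326 -> [497, 326]
  L3: h(497,326)=(497*31+326)%997=778 -> [778]
  root = 778 != target 390
Candidate D: set leaf[3] = 77 -> leaves = [67, 94, 26, 77, 49]
  L0: [67, 94, 26, 77, 49]
  L1: h(67,94)=(67*31+94)%997=177 h(26,77)=(26*31+77)%997=883 h(49,49)=(49*31+49)%997=571 -> [177, 883, 571]
  L2: h(177,883)=(177*31+883)%997=388 h(571,571)=(571*31+571)%997=326 -> [388, 326]
  L3: h(388,326)=(388*31+326)%997=390 -> [390]
  root = 390 == target 390  ** MATCH **
Candidate D produces the target root.

Answer: D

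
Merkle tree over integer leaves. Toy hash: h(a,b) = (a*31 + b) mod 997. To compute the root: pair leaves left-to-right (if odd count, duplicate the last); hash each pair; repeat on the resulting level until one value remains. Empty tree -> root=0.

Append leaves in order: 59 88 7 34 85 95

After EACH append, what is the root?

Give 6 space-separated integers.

After append 59 (leaves=[59]):
  L0: [59]
  root=59
After append 88 (leaves=[59, 88]):
  L0: [59, 88]
  L1: h(59,88)=(59*31+88)%997=920 -> [920]
  root=920
After append 7 (leaves=[59, 88, 7]):
  L0: [59, 88, 7]
  L1: h(59,88)=(59*31+88)%997=920 h(7,7)=(7*31+7)%997=224 -> [920, 224]
  L2: h(920,224)=(920*31+224)%997=828 -> [828]
  root=828
After append 34 (leaves=[59, 88, 7, 34]):
  L0: [59, 88, 7, 34]
  L1: h(59,88)=(59*31+88)%997=920 h(7,34)=(7*31+34)%997=251 -> [920, 251]
  L2: h(920,251)=(920*31+251)%997=855 -> [855]
  root=855
After append 85 (leaves=[59, 88, 7, 34, 85]):
  L0: [59, 88, 7, 34, 85]
  L1: h(59,88)=(59*31+88)%997=920 h(7,34)=(7*31+34)%997=251 h(85,85)=(85*31+85)%997=726 -> [920, 251, 726]
  L2: h(920,251)=(920*31+251)%997=855 h(726,726)=(726*31+726)%997=301 -> [855, 301]
  L3: h(855,301)=(855*31+301)%997=884 -> [884]
  root=884
After append 95 (leaves=[59, 88, 7, 34, 85, 95]):
  L0: [59, 88, 7, 34, 85, 95]
  L1: h(59,88)=(59*31+88)%997=920 h(7,34)=(7*31+34)%997=251 h(85,95)=(85*31+95)%997=736 -> [920, 251, 736]
  L2: h(920,251)=(920*31+251)%997=855 h(736,736)=(736*31+736)%997=621 -> [855, 621]
  L3: h(855,621)=(855*31+621)%997=207 -> [207]
  root=207

Answer: 59 920 828 855 884 207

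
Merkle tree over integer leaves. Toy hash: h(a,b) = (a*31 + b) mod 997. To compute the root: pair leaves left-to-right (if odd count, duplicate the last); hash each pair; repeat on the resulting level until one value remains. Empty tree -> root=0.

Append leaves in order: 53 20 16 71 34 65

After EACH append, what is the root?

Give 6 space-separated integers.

Answer: 53 666 221 276 501 496

Derivation:
After append 53 (leaves=[53]):
  L0: [53]
  root=53
After append 20 (leaves=[53, 20]):
  L0: [53, 20]
  L1: h(53,20)=(53*31+20)%997=666 -> [666]
  root=666
After append 16 (leaves=[53, 20, 16]):
  L0: [53, 20, 16]
  L1: h(53,20)=(53*31+20)%997=666 h(16,16)=(16*31+16)%997=512 -> [666, 512]
  L2: h(666,512)=(666*31+512)%997=221 -> [221]
  root=221
After append 71 (leaves=[53, 20, 16, 71]):
  L0: [53, 20, 16, 71]
  L1: h(53,20)=(53*31+20)%997=666 h(16,71)=(16*31+71)%997=567 -> [666, 567]
  L2: h(666,567)=(666*31+567)%997=276 -> [276]
  root=276
After append 34 (leaves=[53, 20, 16, 71, 34]):
  L0: [53, 20, 16, 71, 34]
  L1: h(53,20)=(53*31+20)%997=666 h(16,71)=(16*31+71)%997=567 h(34,34)=(34*31+34)%997=91 -> [666, 567, 91]
  L2: h(666,567)=(666*31+567)%997=276 h(91,91)=(91*31+91)%997=918 -> [276, 918]
  L3: h(276,918)=(276*31+918)%997=501 -> [501]
  root=501
After append 65 (leaves=[53, 20, 16, 71, 34, 65]):
  L0: [53, 20, 16, 71, 34, 65]
  L1: h(53,20)=(53*31+20)%997=666 h(16,71)=(16*31+71)%997=567 h(34,65)=(34*31+65)%997=122 -> [666, 567, 122]
  L2: h(666,567)=(666*31+567)%997=276 h(122,122)=(122*31+122)%997=913 -> [276, 913]
  L3: h(276,913)=(276*31+913)%997=496 -> [496]
  root=496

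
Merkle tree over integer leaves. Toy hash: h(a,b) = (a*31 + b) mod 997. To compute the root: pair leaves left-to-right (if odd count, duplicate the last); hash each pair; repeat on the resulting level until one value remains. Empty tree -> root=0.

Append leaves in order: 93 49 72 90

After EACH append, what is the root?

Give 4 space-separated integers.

Answer: 93 938 475 493

Derivation:
After append 93 (leaves=[93]):
  L0: [93]
  root=93
After append 49 (leaves=[93, 49]):
  L0: [93, 49]
  L1: h(93,49)=(93*31+49)%997=938 -> [938]
  root=938
After append 72 (leaves=[93, 49, 72]):
  L0: [93, 49, 72]
  L1: h(93,49)=(93*31+49)%997=938 h(72,72)=(72*31+72)%997=310 -> [938, 310]
  L2: h(938,310)=(938*31+310)%997=475 -> [475]
  root=475
After append 90 (leaves=[93, 49, 72, 90]):
  L0: [93, 49, 72, 90]
  L1: h(93,49)=(93*31+49)%997=938 h(72,90)=(72*31+90)%997=328 -> [938, 328]
  L2: h(938,328)=(938*31+328)%997=493 -> [493]
  root=493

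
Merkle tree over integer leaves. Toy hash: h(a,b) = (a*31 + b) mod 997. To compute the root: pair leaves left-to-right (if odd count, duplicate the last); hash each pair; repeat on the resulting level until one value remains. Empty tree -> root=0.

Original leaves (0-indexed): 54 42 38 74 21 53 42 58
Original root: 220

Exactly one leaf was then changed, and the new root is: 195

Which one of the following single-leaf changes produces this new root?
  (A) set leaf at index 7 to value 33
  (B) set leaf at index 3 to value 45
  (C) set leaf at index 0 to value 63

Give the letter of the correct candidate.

Answer: A

Derivation:
Original leaves: [54, 42, 38, 74, 21, 53, 42, 58]
Target new root: 195
Try each candidate change and compute the resulting root:
Candidate A: set leaf[7] = 33 -> leaves = [54, 42, 38, 74, 21, 53, 42, 33]
  L0: [54, 42, 38, 74, 21, 53, 42, 33]
  L1: h(54,42)=(54*31+42)%997=719 h(38,74)=(38*31+74)%997=255 h(21,53)=(21*31+53)%997=704 h(42,33)=(42*31+33)%997=338 -> [719, 255, 704, 338]
  L2: h(719,255)=(719*31+255)%997=610 h(704,338)=(704*31+338)%997=228 -> [610, 228]
  L3: h(610,228)=(610*31+228)%997=195 -> [195]
  root = 195 == target 195  ** MATCH **
Candidate B: set leaf[3] = 45 -> leaves = [54, 42, 38, 45, 21, 53, 42, 58]
  L0: [54, 42, 38, 45, 21, 53, 42, 58]
  L1: h(54,42)=(54*31+42)%997=719 h(38,45)=(38*31+45)%997=226 h(21,53)=(21*31+53)%997=704 h(42,58)=(42*31+58)%997=363 -> [719, 226, 704, 363]
  L2: h(719,226)=(719*31+226)%997=581 h(704,363)=(704*31+363)%997=253 -> [581, 253]
  L3: h(581,253)=(581*31+253)%997=318 -> [318]
  root = 318 != target 195
Candidate C: set leaf[0] = 63 -> leaves = [63, 42, 38, 74, 21, 53, 42, 58]
  L0: [63, 42, 38, 74, 21, 53, 42, 58]
  L1: h(63,42)=(63*31+42)%997=1 h(38,74)=(38*31+74)%997=255 h(21,53)=(21*31+53)%997=704 h(42,58)=(42*31+58)%997=363 -> [1, 255, 704, 363]
  L2: h(1,255)=(1*31+255)%997=286 h(704,363)=(704*31+363)%997=253 -> [286, 253]
  L3: h(286,253)=(286*31+253)%997=146 -> [146]
  root = 146 != target 195
Candidate A produces the target root.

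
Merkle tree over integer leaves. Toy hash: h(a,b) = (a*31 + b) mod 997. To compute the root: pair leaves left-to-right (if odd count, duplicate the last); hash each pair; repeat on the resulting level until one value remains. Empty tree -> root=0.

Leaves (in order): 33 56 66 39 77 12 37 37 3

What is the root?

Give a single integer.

Answer: 715

Derivation:
L0: [33, 56, 66, 39, 77, 12, 37, 37, 3]
L1: h(33,56)=(33*31+56)%997=82 h(66,39)=(66*31+39)%997=91 h(77,12)=(77*31+12)%997=405 h(37,37)=(37*31+37)%997=187 h(3,3)=(3*31+3)%997=96 -> [82, 91, 405, 187, 96]
L2: h(82,91)=(82*31+91)%997=639 h(405,187)=(405*31+187)%997=778 h(96,96)=(96*31+96)%997=81 -> [639, 778, 81]
L3: h(639,778)=(639*31+778)%997=647 h(81,81)=(81*31+81)%997=598 -> [647, 598]
L4: h(647,598)=(647*31+598)%997=715 -> [715]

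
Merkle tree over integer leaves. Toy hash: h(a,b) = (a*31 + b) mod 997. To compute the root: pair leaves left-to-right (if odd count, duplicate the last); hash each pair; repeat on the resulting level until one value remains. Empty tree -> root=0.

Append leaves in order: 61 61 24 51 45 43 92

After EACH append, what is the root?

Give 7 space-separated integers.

After append 61 (leaves=[61]):
  L0: [61]
  root=61
After append 61 (leaves=[61, 61]):
  L0: [61, 61]
  L1: h(61,61)=(61*31+61)%997=955 -> [955]
  root=955
After append 24 (leaves=[61, 61, 24]):
  L0: [61, 61, 24]
  L1: h(61,61)=(61*31+61)%997=955 h(24,24)=(24*31+24)%997=768 -> [955, 768]
  L2: h(955,768)=(955*31+768)%997=463 -> [463]
  root=463
After append 51 (leaves=[61, 61, 24, 51]):
  L0: [61, 61, 24, 51]
  L1: h(61,61)=(61*31+61)%997=955 h(24,51)=(24*31+51)%997=795 -> [955, 795]
  L2: h(955,795)=(955*31+795)%997=490 -> [490]
  root=490
After append 45 (leaves=[61, 61, 24, 51, 45]):
  L0: [61, 61, 24, 51, 45]
  L1: h(61,61)=(61*31+61)%997=955 h(24,51)=(24*31+51)%997=795 h(45,45)=(45*31+45)%997=443 -> [955, 795, 443]
  L2: h(955,795)=(955*31+795)%997=490 h(443,443)=(443*31+443)%997=218 -> [490, 218]
  L3: h(490,218)=(490*31+218)%997=453 -> [453]
  root=453
After append 43 (leaves=[61, 61, 24, 51, 45, 43]):
  L0: [61, 61, 24, 51, 45, 43]
  L1: h(61,61)=(61*31+61)%997=955 h(24,51)=(24*31+51)%997=795 h(45,43)=(45*31+43)%997=441 -> [955, 795, 441]
  L2: h(955,795)=(955*31+795)%997=490 h(441,441)=(441*31+441)%997=154 -> [490, 154]
  L3: h(490,154)=(490*31+154)%997=389 -> [389]
  root=389
After append 92 (leaves=[61, 61, 24, 51, 45, 43, 92]):
  L0: [61, 61, 24, 51, 45, 43, 92]
  L1: h(61,61)=(61*31+61)%997=955 h(24,51)=(24*31+51)%997=795 h(45,43)=(45*31+43)%997=441 h(92,92)=(92*31+92)%997=950 -> [955, 795, 441, 950]
  L2: h(955,795)=(955*31+795)%997=490 h(441,950)=(441*31+950)%997=663 -> [490, 663]
  L3: h(490,663)=(490*31+663)%997=898 -> [898]
  root=898

Answer: 61 955 463 490 453 389 898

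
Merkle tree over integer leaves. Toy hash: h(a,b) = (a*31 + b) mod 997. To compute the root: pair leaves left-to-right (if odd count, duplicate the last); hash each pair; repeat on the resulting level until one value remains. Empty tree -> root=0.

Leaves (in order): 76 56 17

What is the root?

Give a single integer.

Answer: 541

Derivation:
L0: [76, 56, 17]
L1: h(76,56)=(76*31+56)%997=418 h(17,17)=(17*31+17)%997=544 -> [418, 544]
L2: h(418,544)=(418*31+544)%997=541 -> [541]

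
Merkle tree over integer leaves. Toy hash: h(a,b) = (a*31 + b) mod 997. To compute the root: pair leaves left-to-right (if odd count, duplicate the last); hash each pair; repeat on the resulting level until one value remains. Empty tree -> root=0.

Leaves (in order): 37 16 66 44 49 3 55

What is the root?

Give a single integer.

Answer: 80

Derivation:
L0: [37, 16, 66, 44, 49, 3, 55]
L1: h(37,16)=(37*31+16)%997=166 h(66,44)=(66*31+44)%997=96 h(49,3)=(49*31+3)%997=525 h(55,55)=(55*31+55)%997=763 -> [166, 96, 525, 763]
L2: h(166,96)=(166*31+96)%997=257 h(525,763)=(525*31+763)%997=89 -> [257, 89]
L3: h(257,89)=(257*31+89)%997=80 -> [80]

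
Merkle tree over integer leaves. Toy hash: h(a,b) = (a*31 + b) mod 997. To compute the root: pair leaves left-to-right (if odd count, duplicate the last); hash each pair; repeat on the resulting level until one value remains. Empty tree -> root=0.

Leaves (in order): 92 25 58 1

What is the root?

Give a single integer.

L0: [92, 25, 58, 1]
L1: h(92,25)=(92*31+25)%997=883 h(58,1)=(58*31+1)%997=802 -> [883, 802]
L2: h(883,802)=(883*31+802)%997=259 -> [259]

Answer: 259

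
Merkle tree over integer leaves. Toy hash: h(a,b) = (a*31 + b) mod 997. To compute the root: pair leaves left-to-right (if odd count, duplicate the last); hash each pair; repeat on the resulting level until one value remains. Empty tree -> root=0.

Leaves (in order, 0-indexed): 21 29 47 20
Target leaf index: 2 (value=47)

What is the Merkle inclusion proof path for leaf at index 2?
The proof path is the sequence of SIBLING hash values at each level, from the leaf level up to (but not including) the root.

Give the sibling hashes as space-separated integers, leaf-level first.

L0 (leaves): [21, 29, 47, 20], target index=2
L1: h(21,29)=(21*31+29)%997=680 [pair 0] h(47,20)=(47*31+20)%997=480 [pair 1] -> [680, 480]
  Sibling for proof at L0: 20
L2: h(680,480)=(680*31+480)%997=623 [pair 0] -> [623]
  Sibling for proof at L1: 680
Root: 623
Proof path (sibling hashes from leaf to root): [20, 680]

Answer: 20 680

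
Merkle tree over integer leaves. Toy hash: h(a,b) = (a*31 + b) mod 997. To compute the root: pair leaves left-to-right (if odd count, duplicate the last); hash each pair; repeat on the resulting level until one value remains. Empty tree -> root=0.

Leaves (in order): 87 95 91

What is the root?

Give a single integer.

Answer: 731

Derivation:
L0: [87, 95, 91]
L1: h(87,95)=(87*31+95)%997=798 h(91,91)=(91*31+91)%997=918 -> [798, 918]
L2: h(798,918)=(798*31+918)%997=731 -> [731]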